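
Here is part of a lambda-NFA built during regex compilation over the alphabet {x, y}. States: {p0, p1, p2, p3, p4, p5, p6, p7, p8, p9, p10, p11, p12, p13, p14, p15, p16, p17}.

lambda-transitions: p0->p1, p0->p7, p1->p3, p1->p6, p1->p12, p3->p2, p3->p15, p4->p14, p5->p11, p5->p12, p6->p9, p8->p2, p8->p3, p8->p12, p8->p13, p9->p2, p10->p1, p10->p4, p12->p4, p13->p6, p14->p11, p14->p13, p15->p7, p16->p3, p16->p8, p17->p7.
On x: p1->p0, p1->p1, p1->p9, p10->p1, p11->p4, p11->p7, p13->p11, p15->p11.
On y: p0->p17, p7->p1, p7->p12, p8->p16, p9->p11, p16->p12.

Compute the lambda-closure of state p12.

Start with {p12}.
From p12 via lambda: add p4.
From p4 via lambda: add p14.
From p14 via lambda: add p11, p13.
From p13 via lambda: add p6.
From p6 via lambda: add p9.
From p9 via lambda: add p2.
No new states can be added; the closed set is {p2, p4, p6, p9, p11, p12, p13, p14}.

{p2, p4, p6, p9, p11, p12, p13, p14}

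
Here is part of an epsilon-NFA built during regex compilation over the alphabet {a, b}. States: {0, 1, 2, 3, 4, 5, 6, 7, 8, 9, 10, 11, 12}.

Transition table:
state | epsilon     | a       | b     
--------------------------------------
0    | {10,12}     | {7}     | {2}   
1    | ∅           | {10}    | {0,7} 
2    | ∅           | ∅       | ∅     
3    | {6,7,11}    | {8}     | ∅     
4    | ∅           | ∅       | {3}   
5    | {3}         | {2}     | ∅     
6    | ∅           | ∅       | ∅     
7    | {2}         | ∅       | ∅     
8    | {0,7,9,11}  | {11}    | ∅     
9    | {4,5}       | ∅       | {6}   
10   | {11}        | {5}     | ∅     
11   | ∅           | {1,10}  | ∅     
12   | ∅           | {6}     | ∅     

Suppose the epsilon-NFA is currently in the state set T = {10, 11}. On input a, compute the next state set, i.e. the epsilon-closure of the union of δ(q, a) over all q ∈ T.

10 on a → {5}.
11 on a → {1, 10}.
Union after reading a: {1, 5, 10}.
Now take the epsilon-closure:
From 5 via epsilon: add 3.
From 10 via epsilon: add 11.
From 3 via epsilon: add 6, 7.
From 7 via epsilon: add 2.
No new states can be added; the closed set is {1, 2, 3, 5, 6, 7, 10, 11}.

{1, 2, 3, 5, 6, 7, 10, 11}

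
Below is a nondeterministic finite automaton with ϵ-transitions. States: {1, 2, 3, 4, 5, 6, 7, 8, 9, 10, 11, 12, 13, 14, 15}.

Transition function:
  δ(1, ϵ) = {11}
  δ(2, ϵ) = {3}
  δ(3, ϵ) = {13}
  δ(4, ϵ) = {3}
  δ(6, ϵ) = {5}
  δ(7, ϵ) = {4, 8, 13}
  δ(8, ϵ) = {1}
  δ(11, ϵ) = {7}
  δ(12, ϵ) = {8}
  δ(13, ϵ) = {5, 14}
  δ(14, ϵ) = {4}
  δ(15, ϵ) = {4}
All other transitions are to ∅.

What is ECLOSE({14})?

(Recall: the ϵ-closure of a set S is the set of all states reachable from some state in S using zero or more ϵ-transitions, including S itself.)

{3, 4, 5, 13, 14}

Start with {14}.
From 14 via ϵ: add 4.
From 4 via ϵ: add 3.
From 3 via ϵ: add 13.
From 13 via ϵ: add 5.
No new states can be added; the closed set is {3, 4, 5, 13, 14}.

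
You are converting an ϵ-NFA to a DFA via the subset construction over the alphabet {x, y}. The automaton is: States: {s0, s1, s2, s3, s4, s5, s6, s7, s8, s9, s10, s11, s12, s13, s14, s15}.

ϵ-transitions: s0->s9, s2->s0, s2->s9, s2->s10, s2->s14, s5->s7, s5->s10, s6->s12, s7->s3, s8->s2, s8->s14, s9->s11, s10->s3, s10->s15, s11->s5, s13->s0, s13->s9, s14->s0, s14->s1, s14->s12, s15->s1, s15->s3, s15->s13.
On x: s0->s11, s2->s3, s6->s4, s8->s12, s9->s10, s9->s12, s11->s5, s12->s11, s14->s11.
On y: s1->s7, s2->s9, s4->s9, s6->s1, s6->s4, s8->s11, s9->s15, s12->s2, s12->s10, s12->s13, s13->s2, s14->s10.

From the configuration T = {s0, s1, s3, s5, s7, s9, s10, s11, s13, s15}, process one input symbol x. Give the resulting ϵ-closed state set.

{s0, s1, s3, s5, s7, s9, s10, s11, s12, s13, s15}

s0 on x → {s11}.
s9 on x → {s10, s12}.
s11 on x → {s5}.
No x-transition from s1, s3, s5, s7, s10, s13, s15.
Union after reading x: {s5, s10, s11, s12}.
Now take the ϵ-closure:
From s5 via ϵ: add s7.
From s10 via ϵ: add s3, s15.
From s15 via ϵ: add s1, s13.
From s13 via ϵ: add s0, s9.
No new states can be added; the closed set is {s0, s1, s3, s5, s7, s9, s10, s11, s12, s13, s15}.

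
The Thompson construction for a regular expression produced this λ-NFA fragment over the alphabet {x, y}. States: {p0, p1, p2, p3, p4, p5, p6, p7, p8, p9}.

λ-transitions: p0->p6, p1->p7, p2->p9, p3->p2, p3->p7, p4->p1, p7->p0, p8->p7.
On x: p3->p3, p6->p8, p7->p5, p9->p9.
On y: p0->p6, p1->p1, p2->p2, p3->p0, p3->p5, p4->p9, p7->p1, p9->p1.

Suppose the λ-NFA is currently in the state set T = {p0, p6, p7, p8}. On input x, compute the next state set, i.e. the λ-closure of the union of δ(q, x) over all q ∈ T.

{p0, p5, p6, p7, p8}

p6 on x → {p8}.
p7 on x → {p5}.
No x-transition from p0, p8.
Union after reading x: {p5, p8}.
Now take the λ-closure:
From p8 via λ: add p7.
From p7 via λ: add p0.
From p0 via λ: add p6.
No new states can be added; the closed set is {p0, p5, p6, p7, p8}.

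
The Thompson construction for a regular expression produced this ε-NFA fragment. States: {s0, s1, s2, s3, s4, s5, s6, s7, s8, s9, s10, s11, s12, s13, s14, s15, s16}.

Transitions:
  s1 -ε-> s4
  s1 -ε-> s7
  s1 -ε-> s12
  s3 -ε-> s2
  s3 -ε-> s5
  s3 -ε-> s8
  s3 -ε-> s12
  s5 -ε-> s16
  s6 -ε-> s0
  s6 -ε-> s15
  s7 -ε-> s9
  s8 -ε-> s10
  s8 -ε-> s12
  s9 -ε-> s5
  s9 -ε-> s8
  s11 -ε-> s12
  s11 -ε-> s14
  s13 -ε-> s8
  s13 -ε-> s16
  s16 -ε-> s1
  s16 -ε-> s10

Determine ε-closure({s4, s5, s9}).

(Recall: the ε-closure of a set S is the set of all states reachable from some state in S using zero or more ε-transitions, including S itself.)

Start with {s4, s5, s9}.
From s5 via ε: add s16.
From s9 via ε: add s8.
From s8 via ε: add s10, s12.
From s16 via ε: add s1.
From s1 via ε: add s7.
No new states can be added; the closed set is {s1, s4, s5, s7, s8, s9, s10, s12, s16}.

{s1, s4, s5, s7, s8, s9, s10, s12, s16}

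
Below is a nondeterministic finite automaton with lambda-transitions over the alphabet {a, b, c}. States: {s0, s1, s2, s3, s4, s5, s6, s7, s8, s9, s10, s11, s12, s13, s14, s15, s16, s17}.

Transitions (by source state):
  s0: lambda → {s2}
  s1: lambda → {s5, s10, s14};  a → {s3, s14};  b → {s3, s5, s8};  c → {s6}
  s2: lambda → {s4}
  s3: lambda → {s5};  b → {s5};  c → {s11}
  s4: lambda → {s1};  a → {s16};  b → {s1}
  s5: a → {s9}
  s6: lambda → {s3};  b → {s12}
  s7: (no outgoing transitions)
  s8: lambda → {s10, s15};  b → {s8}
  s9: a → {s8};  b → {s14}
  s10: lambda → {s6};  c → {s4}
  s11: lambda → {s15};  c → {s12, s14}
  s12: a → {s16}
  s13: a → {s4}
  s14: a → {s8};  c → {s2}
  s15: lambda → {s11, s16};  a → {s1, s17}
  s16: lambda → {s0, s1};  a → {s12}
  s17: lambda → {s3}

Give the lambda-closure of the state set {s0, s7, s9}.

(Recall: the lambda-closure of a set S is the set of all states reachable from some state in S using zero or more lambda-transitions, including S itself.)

Start with {s0, s7, s9}.
From s0 via lambda: add s2.
From s2 via lambda: add s4.
From s4 via lambda: add s1.
From s1 via lambda: add s5, s10, s14.
From s10 via lambda: add s6.
From s6 via lambda: add s3.
No new states can be added; the closed set is {s0, s1, s2, s3, s4, s5, s6, s7, s9, s10, s14}.

{s0, s1, s2, s3, s4, s5, s6, s7, s9, s10, s14}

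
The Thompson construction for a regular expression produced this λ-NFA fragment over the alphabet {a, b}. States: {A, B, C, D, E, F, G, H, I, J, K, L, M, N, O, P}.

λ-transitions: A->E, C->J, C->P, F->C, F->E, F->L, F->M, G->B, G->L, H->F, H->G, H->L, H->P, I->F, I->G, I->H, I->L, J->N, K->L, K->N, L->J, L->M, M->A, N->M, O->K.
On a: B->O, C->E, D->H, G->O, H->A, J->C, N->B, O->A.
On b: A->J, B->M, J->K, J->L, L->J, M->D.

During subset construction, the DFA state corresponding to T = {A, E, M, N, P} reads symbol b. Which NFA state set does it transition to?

A on b → {J}.
M on b → {D}.
No b-transition from E, N, P.
Union after reading b: {D, J}.
Now take the λ-closure:
From J via λ: add N.
From N via λ: add M.
From M via λ: add A.
From A via λ: add E.
No new states can be added; the closed set is {A, D, E, J, M, N}.

{A, D, E, J, M, N}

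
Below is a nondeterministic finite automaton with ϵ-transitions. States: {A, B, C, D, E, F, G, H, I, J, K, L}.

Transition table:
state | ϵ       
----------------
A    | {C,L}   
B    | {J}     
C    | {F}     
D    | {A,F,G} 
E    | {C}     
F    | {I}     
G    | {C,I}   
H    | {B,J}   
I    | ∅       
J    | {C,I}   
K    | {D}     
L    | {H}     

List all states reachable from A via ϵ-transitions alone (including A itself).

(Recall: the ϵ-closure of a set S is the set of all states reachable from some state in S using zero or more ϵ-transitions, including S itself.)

Start with {A}.
From A via ϵ: add C, L.
From C via ϵ: add F.
From L via ϵ: add H.
From F via ϵ: add I.
From H via ϵ: add B, J.
No new states can be added; the closed set is {A, B, C, F, H, I, J, L}.

{A, B, C, F, H, I, J, L}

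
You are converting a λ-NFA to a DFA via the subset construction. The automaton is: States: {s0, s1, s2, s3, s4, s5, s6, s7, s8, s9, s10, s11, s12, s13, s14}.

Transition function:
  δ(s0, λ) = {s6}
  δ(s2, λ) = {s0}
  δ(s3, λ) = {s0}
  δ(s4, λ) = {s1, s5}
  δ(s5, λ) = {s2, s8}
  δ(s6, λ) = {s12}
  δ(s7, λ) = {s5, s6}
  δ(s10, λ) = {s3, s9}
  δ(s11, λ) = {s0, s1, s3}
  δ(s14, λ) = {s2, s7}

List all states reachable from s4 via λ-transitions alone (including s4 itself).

{s0, s1, s2, s4, s5, s6, s8, s12}

Start with {s4}.
From s4 via λ: add s1, s5.
From s5 via λ: add s2, s8.
From s2 via λ: add s0.
From s0 via λ: add s6.
From s6 via λ: add s12.
No new states can be added; the closed set is {s0, s1, s2, s4, s5, s6, s8, s12}.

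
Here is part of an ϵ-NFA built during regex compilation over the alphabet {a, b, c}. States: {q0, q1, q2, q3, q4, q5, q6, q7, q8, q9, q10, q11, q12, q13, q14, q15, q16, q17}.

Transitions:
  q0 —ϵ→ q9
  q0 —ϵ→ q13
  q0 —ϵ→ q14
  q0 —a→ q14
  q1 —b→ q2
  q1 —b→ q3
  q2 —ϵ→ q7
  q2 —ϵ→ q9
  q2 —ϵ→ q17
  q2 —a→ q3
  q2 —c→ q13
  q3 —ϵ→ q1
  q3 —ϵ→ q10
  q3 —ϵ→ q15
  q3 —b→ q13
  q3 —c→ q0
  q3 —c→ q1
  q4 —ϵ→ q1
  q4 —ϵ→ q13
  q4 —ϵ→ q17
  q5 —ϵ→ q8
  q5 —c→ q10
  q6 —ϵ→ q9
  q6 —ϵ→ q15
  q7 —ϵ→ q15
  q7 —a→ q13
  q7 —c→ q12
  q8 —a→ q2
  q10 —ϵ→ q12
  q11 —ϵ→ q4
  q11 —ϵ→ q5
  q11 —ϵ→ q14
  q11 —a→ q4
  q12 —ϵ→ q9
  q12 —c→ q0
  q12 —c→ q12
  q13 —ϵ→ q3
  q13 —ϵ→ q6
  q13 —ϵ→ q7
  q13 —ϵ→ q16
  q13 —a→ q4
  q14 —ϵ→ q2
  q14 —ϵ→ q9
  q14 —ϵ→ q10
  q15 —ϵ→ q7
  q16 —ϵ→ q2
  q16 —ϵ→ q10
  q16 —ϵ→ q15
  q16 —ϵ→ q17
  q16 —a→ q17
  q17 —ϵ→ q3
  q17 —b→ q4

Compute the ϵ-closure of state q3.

Start with {q3}.
From q3 via ϵ: add q1, q10, q15.
From q10 via ϵ: add q12.
From q15 via ϵ: add q7.
From q12 via ϵ: add q9.
No new states can be added; the closed set is {q1, q3, q7, q9, q10, q12, q15}.

{q1, q3, q7, q9, q10, q12, q15}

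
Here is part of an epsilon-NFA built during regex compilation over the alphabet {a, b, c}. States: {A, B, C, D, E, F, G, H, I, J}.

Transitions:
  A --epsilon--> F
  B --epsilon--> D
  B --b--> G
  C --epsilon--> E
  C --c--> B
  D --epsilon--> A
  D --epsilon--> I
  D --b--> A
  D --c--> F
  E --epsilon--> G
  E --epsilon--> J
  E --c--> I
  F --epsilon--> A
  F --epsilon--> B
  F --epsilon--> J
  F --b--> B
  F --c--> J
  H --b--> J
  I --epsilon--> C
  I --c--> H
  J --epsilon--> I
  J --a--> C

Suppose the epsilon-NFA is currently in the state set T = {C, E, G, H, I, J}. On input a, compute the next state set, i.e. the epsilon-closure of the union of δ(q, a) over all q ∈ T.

{C, E, G, I, J}

J on a → {C}.
No a-transition from C, E, G, H, I.
Union after reading a: {C}.
Now take the epsilon-closure:
From C via epsilon: add E.
From E via epsilon: add G, J.
From J via epsilon: add I.
No new states can be added; the closed set is {C, E, G, I, J}.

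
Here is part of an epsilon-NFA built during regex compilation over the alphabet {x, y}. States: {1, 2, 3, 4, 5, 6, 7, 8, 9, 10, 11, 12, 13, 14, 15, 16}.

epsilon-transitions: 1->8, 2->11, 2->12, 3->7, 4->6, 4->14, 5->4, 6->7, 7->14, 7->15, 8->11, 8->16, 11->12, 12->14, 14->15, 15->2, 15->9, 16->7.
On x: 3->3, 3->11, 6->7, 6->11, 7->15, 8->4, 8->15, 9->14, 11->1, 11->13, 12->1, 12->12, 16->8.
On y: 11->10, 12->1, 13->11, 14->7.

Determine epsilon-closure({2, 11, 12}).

Start with {2, 11, 12}.
From 12 via epsilon: add 14.
From 14 via epsilon: add 15.
From 15 via epsilon: add 9.
No new states can be added; the closed set is {2, 9, 11, 12, 14, 15}.

{2, 9, 11, 12, 14, 15}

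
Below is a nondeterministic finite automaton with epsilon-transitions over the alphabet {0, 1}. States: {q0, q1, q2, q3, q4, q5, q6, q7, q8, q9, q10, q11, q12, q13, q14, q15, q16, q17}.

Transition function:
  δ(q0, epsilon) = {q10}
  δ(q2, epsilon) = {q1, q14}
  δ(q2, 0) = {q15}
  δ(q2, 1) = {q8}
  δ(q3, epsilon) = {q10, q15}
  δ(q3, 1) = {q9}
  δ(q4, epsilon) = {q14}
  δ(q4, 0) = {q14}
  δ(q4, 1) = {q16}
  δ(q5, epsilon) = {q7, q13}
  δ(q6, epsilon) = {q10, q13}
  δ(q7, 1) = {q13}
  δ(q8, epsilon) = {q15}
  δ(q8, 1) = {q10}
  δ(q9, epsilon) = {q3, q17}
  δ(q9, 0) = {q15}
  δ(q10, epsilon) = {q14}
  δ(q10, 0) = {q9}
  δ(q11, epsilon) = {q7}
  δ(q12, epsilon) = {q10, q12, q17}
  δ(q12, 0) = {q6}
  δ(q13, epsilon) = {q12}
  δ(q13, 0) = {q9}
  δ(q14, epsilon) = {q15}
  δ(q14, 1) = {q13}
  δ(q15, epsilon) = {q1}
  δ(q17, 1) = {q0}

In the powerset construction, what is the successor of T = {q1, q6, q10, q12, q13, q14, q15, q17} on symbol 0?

q10 on 0 → {q9}.
q12 on 0 → {q6}.
q13 on 0 → {q9}.
No 0-transition from q1, q6, q14, q15, q17.
Union after reading 0: {q6, q9}.
Now take the epsilon-closure:
From q6 via epsilon: add q10, q13.
From q9 via epsilon: add q3, q17.
From q3 via epsilon: add q15.
From q10 via epsilon: add q14.
From q13 via epsilon: add q12.
From q15 via epsilon: add q1.
No new states can be added; the closed set is {q1, q3, q6, q9, q10, q12, q13, q14, q15, q17}.

{q1, q3, q6, q9, q10, q12, q13, q14, q15, q17}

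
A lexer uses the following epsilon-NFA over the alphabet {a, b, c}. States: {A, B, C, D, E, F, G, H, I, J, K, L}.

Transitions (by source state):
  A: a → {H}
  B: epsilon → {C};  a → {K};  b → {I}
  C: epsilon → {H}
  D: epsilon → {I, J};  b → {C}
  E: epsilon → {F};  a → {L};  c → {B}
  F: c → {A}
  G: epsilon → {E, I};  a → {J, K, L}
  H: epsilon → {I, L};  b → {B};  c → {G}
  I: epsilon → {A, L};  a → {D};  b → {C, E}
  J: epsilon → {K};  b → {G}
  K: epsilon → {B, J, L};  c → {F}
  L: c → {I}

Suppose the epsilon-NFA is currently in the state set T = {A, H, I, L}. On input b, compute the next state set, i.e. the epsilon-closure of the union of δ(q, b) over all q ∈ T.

{A, B, C, E, F, H, I, L}

H on b → {B}.
I on b → {C, E}.
No b-transition from A, L.
Union after reading b: {B, C, E}.
Now take the epsilon-closure:
From C via epsilon: add H.
From E via epsilon: add F.
From H via epsilon: add I, L.
From I via epsilon: add A.
No new states can be added; the closed set is {A, B, C, E, F, H, I, L}.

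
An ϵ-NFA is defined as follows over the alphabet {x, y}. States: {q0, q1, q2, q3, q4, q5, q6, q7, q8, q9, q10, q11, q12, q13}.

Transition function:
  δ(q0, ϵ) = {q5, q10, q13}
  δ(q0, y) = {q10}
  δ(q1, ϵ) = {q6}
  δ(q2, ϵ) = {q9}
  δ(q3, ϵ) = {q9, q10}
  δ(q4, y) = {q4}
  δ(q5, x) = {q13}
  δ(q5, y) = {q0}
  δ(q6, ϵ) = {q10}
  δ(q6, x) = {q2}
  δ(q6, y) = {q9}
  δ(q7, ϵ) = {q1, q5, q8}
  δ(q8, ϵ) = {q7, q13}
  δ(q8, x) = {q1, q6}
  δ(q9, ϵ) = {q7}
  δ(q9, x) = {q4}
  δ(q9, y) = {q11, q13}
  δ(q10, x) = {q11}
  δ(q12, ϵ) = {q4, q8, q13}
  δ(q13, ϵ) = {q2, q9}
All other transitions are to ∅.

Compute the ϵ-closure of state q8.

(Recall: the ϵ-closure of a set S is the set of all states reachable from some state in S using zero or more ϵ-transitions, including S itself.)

{q1, q2, q5, q6, q7, q8, q9, q10, q13}

Start with {q8}.
From q8 via ϵ: add q7, q13.
From q7 via ϵ: add q1, q5.
From q13 via ϵ: add q2, q9.
From q1 via ϵ: add q6.
From q6 via ϵ: add q10.
No new states can be added; the closed set is {q1, q2, q5, q6, q7, q8, q9, q10, q13}.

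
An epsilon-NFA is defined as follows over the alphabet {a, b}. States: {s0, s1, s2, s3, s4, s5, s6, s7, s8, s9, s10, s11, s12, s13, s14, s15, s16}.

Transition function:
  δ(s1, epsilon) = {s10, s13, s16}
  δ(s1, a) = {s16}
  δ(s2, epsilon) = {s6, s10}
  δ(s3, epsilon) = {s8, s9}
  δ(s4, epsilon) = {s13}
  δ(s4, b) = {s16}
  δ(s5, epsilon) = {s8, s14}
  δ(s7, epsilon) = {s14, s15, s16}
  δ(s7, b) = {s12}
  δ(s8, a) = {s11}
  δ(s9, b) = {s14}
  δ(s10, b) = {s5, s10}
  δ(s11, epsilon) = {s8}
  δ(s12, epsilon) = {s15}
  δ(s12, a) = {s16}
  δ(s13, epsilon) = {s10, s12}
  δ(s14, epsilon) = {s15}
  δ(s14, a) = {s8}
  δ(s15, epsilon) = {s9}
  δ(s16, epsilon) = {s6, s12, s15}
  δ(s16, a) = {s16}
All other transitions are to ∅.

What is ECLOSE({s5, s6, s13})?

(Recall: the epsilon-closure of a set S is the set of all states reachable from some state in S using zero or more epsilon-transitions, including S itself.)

Start with {s5, s6, s13}.
From s5 via epsilon: add s8, s14.
From s13 via epsilon: add s10, s12.
From s12 via epsilon: add s15.
From s15 via epsilon: add s9.
No new states can be added; the closed set is {s5, s6, s8, s9, s10, s12, s13, s14, s15}.

{s5, s6, s8, s9, s10, s12, s13, s14, s15}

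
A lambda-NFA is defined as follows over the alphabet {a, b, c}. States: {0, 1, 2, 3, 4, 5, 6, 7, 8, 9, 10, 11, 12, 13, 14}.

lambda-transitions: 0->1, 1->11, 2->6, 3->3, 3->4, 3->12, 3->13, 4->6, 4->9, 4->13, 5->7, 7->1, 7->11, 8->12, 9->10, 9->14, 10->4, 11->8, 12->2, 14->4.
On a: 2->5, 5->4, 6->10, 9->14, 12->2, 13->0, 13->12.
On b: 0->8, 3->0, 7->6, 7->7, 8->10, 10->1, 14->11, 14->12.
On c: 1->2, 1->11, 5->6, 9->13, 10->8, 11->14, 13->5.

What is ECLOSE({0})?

{0, 1, 2, 6, 8, 11, 12}

Start with {0}.
From 0 via lambda: add 1.
From 1 via lambda: add 11.
From 11 via lambda: add 8.
From 8 via lambda: add 12.
From 12 via lambda: add 2.
From 2 via lambda: add 6.
No new states can be added; the closed set is {0, 1, 2, 6, 8, 11, 12}.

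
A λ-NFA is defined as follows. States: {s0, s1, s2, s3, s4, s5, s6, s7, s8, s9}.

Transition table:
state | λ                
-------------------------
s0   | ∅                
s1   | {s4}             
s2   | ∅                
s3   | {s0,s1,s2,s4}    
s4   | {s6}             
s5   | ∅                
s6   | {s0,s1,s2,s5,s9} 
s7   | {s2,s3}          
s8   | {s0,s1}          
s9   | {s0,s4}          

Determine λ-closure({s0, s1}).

{s0, s1, s2, s4, s5, s6, s9}

Start with {s0, s1}.
From s1 via λ: add s4.
From s4 via λ: add s6.
From s6 via λ: add s2, s5, s9.
No new states can be added; the closed set is {s0, s1, s2, s4, s5, s6, s9}.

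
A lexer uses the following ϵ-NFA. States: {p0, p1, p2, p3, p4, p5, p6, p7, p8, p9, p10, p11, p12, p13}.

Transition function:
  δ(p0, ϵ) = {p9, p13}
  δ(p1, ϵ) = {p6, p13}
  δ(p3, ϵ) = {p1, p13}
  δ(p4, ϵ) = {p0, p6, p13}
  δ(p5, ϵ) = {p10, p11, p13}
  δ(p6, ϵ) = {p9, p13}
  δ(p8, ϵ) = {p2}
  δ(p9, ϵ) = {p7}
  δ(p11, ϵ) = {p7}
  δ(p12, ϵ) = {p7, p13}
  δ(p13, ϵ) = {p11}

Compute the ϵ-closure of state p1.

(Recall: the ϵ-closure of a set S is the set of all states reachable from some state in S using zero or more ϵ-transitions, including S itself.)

Start with {p1}.
From p1 via ϵ: add p6, p13.
From p6 via ϵ: add p9.
From p13 via ϵ: add p11.
From p9 via ϵ: add p7.
No new states can be added; the closed set is {p1, p6, p7, p9, p11, p13}.

{p1, p6, p7, p9, p11, p13}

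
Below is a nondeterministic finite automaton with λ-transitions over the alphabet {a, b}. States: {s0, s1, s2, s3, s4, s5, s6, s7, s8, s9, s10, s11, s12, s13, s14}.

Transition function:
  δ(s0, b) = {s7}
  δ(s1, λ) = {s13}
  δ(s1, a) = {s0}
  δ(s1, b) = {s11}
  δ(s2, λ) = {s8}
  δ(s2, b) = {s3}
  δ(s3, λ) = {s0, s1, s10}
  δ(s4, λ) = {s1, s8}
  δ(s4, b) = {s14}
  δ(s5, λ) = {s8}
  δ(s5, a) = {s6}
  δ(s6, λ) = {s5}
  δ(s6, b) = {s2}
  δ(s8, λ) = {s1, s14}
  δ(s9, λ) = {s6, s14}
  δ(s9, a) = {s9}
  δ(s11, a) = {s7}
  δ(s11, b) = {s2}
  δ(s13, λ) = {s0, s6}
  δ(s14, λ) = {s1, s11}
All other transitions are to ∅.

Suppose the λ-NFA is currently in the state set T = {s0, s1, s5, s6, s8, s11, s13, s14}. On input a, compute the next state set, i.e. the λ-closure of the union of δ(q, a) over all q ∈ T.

{s0, s1, s5, s6, s7, s8, s11, s13, s14}

s1 on a → {s0}.
s5 on a → {s6}.
s11 on a → {s7}.
No a-transition from s0, s6, s8, s13, s14.
Union after reading a: {s0, s6, s7}.
Now take the λ-closure:
From s6 via λ: add s5.
From s5 via λ: add s8.
From s8 via λ: add s1, s14.
From s1 via λ: add s13.
From s14 via λ: add s11.
No new states can be added; the closed set is {s0, s1, s5, s6, s7, s8, s11, s13, s14}.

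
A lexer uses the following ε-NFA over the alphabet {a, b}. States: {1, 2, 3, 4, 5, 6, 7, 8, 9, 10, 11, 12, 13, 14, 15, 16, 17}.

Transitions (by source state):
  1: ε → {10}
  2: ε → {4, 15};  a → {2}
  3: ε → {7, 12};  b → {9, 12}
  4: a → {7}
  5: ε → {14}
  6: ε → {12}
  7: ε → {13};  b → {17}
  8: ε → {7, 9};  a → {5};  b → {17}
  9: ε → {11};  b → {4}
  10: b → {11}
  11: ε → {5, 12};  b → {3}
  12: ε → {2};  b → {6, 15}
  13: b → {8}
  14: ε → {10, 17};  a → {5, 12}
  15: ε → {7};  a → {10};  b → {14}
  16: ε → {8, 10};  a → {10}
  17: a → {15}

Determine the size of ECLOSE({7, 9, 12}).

Start with {7, 9, 12}.
From 7 via ε: add 13.
From 9 via ε: add 11.
From 12 via ε: add 2.
From 2 via ε: add 4, 15.
From 11 via ε: add 5.
From 5 via ε: add 14.
From 14 via ε: add 10, 17.
ε-closure = {2, 4, 5, 7, 9, 10, 11, 12, 13, 14, 15, 17}, which has 12 states.

12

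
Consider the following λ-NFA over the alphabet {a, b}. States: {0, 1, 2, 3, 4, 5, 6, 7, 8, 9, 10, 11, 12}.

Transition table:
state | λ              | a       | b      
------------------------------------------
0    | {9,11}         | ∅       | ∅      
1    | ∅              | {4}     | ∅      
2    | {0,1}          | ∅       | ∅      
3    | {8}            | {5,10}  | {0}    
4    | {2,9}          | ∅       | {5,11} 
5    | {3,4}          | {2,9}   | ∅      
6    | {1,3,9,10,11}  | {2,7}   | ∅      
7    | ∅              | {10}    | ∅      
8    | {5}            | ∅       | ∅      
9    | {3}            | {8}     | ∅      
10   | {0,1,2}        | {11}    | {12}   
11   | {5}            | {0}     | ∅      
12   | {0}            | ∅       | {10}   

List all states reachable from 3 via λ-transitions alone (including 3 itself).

{0, 1, 2, 3, 4, 5, 8, 9, 11}

Start with {3}.
From 3 via λ: add 8.
From 8 via λ: add 5.
From 5 via λ: add 4.
From 4 via λ: add 2, 9.
From 2 via λ: add 0, 1.
From 0 via λ: add 11.
No new states can be added; the closed set is {0, 1, 2, 3, 4, 5, 8, 9, 11}.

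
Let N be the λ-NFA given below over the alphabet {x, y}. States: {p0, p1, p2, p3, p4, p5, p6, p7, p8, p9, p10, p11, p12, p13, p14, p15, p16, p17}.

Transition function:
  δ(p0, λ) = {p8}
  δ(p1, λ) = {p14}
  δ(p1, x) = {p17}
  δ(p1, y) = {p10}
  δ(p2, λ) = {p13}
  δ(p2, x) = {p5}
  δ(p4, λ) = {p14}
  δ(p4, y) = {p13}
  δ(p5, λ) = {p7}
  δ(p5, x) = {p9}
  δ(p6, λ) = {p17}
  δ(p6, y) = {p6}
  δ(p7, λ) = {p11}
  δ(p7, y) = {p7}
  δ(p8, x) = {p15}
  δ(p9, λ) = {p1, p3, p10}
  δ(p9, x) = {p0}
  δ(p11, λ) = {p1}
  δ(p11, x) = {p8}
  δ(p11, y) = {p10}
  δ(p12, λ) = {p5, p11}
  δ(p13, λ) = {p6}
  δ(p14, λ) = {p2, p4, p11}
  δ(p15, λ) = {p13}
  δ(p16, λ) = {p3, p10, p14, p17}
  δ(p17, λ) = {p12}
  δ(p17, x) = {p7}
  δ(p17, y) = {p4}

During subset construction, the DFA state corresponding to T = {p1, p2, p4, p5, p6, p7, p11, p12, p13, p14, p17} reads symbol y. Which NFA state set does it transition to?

p1 on y → {p10}.
p4 on y → {p13}.
p6 on y → {p6}.
p7 on y → {p7}.
p11 on y → {p10}.
p17 on y → {p4}.
No y-transition from p2, p5, p12, p13, p14.
Union after reading y: {p4, p6, p7, p10, p13}.
Now take the λ-closure:
From p4 via λ: add p14.
From p6 via λ: add p17.
From p7 via λ: add p11.
From p11 via λ: add p1.
From p14 via λ: add p2.
From p17 via λ: add p12.
From p12 via λ: add p5.
No new states can be added; the closed set is {p1, p2, p4, p5, p6, p7, p10, p11, p12, p13, p14, p17}.

{p1, p2, p4, p5, p6, p7, p10, p11, p12, p13, p14, p17}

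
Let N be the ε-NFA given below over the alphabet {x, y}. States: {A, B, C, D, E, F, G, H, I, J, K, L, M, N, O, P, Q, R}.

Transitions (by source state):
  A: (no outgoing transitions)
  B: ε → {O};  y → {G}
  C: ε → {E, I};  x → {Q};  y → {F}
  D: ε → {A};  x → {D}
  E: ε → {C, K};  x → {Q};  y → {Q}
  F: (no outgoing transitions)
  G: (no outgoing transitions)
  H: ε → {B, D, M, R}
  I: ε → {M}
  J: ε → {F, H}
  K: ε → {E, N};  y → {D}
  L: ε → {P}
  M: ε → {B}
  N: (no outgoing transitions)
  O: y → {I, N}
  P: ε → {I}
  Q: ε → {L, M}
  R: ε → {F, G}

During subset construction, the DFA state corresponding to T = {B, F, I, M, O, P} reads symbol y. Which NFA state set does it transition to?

B on y → {G}.
O on y → {I, N}.
No y-transition from F, I, M, P.
Union after reading y: {G, I, N}.
Now take the ε-closure:
From I via ε: add M.
From M via ε: add B.
From B via ε: add O.
No new states can be added; the closed set is {B, G, I, M, N, O}.

{B, G, I, M, N, O}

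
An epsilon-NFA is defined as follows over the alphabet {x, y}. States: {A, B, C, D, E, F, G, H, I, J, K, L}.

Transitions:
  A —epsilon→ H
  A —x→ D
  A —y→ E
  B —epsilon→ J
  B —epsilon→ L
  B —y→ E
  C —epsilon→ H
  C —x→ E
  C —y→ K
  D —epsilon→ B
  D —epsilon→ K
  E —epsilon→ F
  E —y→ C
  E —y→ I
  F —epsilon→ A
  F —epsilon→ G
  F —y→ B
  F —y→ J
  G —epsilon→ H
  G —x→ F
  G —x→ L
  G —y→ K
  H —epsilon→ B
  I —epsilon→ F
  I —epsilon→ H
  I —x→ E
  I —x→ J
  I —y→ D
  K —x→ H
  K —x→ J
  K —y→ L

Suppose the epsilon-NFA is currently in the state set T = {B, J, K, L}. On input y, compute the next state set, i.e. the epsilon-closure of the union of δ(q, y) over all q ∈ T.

B on y → {E}.
K on y → {L}.
No y-transition from J, L.
Union after reading y: {E, L}.
Now take the epsilon-closure:
From E via epsilon: add F.
From F via epsilon: add A, G.
From A via epsilon: add H.
From H via epsilon: add B.
From B via epsilon: add J.
No new states can be added; the closed set is {A, B, E, F, G, H, J, L}.

{A, B, E, F, G, H, J, L}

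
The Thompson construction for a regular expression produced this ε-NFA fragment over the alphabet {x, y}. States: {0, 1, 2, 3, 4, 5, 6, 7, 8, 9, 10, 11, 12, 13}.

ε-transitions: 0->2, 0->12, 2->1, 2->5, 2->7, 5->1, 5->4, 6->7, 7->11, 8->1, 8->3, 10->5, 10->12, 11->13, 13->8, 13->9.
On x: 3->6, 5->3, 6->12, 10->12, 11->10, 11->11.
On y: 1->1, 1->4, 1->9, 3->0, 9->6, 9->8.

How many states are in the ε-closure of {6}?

8

Start with {6}.
From 6 via ε: add 7.
From 7 via ε: add 11.
From 11 via ε: add 13.
From 13 via ε: add 8, 9.
From 8 via ε: add 1, 3.
ε-closure = {1, 3, 6, 7, 8, 9, 11, 13}, which has 8 states.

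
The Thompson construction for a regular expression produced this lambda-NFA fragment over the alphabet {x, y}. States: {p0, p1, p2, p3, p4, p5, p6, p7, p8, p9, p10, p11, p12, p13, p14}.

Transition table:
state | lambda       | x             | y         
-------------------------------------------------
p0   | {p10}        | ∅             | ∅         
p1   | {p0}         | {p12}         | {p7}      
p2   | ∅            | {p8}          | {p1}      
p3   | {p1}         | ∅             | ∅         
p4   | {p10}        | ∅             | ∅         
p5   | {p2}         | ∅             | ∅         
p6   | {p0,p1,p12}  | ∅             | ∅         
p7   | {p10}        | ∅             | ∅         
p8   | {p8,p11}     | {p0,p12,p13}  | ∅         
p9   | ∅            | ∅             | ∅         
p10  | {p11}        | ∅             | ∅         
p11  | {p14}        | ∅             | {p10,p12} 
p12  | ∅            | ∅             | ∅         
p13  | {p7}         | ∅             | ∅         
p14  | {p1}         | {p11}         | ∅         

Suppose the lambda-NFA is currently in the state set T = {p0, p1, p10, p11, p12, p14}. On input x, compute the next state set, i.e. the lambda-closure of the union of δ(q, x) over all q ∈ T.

{p0, p1, p10, p11, p12, p14}

p1 on x → {p12}.
p14 on x → {p11}.
No x-transition from p0, p10, p11, p12.
Union after reading x: {p11, p12}.
Now take the lambda-closure:
From p11 via lambda: add p14.
From p14 via lambda: add p1.
From p1 via lambda: add p0.
From p0 via lambda: add p10.
No new states can be added; the closed set is {p0, p1, p10, p11, p12, p14}.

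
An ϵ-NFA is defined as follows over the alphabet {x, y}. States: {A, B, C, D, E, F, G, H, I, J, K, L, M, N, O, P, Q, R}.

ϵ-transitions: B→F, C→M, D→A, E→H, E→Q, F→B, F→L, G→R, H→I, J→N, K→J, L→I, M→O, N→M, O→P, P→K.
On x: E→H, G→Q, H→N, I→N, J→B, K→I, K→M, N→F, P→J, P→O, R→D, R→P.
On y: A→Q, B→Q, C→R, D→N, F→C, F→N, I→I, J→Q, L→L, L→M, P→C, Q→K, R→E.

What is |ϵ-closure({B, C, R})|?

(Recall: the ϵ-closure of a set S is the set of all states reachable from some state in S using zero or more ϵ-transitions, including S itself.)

12

Start with {B, C, R}.
From B via ϵ: add F.
From C via ϵ: add M.
From F via ϵ: add L.
From M via ϵ: add O.
From L via ϵ: add I.
From O via ϵ: add P.
From P via ϵ: add K.
From K via ϵ: add J.
From J via ϵ: add N.
ϵ-closure = {B, C, F, I, J, K, L, M, N, O, P, R}, which has 12 states.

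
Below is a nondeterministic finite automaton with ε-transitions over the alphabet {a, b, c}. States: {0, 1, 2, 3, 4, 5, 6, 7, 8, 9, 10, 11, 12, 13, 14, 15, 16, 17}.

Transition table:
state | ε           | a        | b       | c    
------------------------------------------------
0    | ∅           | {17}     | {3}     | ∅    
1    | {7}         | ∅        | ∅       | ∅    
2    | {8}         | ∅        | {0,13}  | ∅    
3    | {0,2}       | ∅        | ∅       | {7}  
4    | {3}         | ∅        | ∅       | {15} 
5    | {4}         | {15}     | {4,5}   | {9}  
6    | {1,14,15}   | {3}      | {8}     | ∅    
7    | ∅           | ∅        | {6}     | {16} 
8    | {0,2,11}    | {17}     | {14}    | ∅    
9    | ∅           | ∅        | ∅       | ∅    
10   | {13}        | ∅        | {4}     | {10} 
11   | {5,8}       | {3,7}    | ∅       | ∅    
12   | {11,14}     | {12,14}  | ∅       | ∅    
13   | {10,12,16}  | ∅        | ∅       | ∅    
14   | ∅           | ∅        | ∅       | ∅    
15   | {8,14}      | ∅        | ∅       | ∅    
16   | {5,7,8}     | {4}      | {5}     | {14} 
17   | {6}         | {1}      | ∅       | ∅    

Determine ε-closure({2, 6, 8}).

{0, 1, 2, 3, 4, 5, 6, 7, 8, 11, 14, 15}

Start with {2, 6, 8}.
From 6 via ε: add 1, 14, 15.
From 8 via ε: add 0, 11.
From 1 via ε: add 7.
From 11 via ε: add 5.
From 5 via ε: add 4.
From 4 via ε: add 3.
No new states can be added; the closed set is {0, 1, 2, 3, 4, 5, 6, 7, 8, 11, 14, 15}.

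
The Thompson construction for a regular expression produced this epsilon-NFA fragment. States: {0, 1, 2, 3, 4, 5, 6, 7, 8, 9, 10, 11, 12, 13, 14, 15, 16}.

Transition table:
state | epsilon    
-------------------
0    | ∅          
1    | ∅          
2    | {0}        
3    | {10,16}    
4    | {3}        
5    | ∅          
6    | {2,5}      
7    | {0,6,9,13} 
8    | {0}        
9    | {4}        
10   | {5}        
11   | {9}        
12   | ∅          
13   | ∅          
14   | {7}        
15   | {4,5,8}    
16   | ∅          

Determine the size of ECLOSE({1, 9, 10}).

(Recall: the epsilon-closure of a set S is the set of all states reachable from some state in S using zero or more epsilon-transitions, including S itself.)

Start with {1, 9, 10}.
From 9 via epsilon: add 4.
From 10 via epsilon: add 5.
From 4 via epsilon: add 3.
From 3 via epsilon: add 16.
epsilon-closure = {1, 3, 4, 5, 9, 10, 16}, which has 7 states.

7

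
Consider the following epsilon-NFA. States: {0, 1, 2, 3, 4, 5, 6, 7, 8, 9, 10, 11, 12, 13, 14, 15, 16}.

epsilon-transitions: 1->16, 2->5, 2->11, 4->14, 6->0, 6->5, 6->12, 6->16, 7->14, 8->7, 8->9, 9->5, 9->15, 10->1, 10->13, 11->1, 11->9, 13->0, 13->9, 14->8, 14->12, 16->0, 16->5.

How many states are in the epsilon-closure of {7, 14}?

Start with {7, 14}.
From 14 via epsilon: add 8, 12.
From 8 via epsilon: add 9.
From 9 via epsilon: add 5, 15.
epsilon-closure = {5, 7, 8, 9, 12, 14, 15}, which has 7 states.

7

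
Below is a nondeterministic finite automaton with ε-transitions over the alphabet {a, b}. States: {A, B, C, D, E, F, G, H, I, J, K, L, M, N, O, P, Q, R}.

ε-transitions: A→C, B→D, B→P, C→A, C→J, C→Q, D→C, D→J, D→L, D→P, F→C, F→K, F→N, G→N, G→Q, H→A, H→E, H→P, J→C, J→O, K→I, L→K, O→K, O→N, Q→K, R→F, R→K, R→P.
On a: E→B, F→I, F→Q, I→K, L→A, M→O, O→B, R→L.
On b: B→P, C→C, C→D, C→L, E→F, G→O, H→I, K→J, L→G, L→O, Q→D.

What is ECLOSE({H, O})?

{A, C, E, H, I, J, K, N, O, P, Q}

Start with {H, O}.
From H via ε: add A, E, P.
From O via ε: add K, N.
From A via ε: add C.
From K via ε: add I.
From C via ε: add J, Q.
No new states can be added; the closed set is {A, C, E, H, I, J, K, N, O, P, Q}.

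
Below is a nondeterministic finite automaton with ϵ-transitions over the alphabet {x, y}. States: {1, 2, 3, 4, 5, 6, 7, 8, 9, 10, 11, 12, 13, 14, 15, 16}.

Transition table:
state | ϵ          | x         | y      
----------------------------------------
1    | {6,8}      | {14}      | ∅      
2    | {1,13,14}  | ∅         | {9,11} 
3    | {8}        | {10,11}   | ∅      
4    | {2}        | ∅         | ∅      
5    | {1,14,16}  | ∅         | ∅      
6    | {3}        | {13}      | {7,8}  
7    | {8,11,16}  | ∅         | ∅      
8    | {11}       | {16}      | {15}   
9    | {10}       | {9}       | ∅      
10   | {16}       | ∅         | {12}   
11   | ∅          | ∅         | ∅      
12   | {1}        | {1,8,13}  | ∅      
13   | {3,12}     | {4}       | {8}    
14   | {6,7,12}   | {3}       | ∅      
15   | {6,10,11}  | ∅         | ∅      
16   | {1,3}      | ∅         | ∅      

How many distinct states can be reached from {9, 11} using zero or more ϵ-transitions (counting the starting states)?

8

Start with {9, 11}.
From 9 via ϵ: add 10.
From 10 via ϵ: add 16.
From 16 via ϵ: add 1, 3.
From 1 via ϵ: add 6, 8.
ϵ-closure = {1, 3, 6, 8, 9, 10, 11, 16}, which has 8 states.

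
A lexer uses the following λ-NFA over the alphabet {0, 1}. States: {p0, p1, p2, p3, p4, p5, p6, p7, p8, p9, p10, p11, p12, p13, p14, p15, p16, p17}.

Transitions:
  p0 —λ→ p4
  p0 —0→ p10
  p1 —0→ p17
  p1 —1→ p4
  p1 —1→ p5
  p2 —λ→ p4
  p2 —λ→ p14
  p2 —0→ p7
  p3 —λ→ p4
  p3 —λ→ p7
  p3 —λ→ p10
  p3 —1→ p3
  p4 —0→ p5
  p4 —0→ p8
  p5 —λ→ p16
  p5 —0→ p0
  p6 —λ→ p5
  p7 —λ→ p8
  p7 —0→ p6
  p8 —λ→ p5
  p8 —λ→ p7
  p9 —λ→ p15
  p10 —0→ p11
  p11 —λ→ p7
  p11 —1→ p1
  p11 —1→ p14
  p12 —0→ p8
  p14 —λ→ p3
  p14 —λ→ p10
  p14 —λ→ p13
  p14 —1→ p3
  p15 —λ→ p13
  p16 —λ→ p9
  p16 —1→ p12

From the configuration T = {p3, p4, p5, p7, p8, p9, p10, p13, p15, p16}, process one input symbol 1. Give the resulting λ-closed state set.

p3 on 1 → {p3}.
p16 on 1 → {p12}.
No 1-transition from p4, p5, p7, p8, p9, p10, p13, p15.
Union after reading 1: {p3, p12}.
Now take the λ-closure:
From p3 via λ: add p4, p7, p10.
From p7 via λ: add p8.
From p8 via λ: add p5.
From p5 via λ: add p16.
From p16 via λ: add p9.
From p9 via λ: add p15.
From p15 via λ: add p13.
No new states can be added; the closed set is {p3, p4, p5, p7, p8, p9, p10, p12, p13, p15, p16}.

{p3, p4, p5, p7, p8, p9, p10, p12, p13, p15, p16}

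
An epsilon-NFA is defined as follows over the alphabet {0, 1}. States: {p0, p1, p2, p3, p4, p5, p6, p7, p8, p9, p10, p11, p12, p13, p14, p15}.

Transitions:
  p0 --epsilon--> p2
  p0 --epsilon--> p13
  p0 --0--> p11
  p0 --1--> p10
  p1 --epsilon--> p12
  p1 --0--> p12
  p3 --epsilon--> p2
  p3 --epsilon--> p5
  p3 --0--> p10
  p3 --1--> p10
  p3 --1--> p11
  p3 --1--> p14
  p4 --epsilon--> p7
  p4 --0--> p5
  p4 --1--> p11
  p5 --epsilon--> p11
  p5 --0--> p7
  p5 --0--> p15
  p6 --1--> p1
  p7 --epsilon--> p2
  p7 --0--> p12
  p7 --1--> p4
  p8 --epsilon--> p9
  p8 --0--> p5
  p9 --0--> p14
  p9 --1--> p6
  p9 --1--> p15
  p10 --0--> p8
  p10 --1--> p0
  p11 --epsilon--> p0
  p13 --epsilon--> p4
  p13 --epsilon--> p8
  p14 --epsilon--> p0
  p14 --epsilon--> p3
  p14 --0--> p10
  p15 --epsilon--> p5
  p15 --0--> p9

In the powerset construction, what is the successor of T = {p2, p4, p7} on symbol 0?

p4 on 0 → {p5}.
p7 on 0 → {p12}.
No 0-transition from p2.
Union after reading 0: {p5, p12}.
Now take the epsilon-closure:
From p5 via epsilon: add p11.
From p11 via epsilon: add p0.
From p0 via epsilon: add p2, p13.
From p13 via epsilon: add p4, p8.
From p4 via epsilon: add p7.
From p8 via epsilon: add p9.
No new states can be added; the closed set is {p0, p2, p4, p5, p7, p8, p9, p11, p12, p13}.

{p0, p2, p4, p5, p7, p8, p9, p11, p12, p13}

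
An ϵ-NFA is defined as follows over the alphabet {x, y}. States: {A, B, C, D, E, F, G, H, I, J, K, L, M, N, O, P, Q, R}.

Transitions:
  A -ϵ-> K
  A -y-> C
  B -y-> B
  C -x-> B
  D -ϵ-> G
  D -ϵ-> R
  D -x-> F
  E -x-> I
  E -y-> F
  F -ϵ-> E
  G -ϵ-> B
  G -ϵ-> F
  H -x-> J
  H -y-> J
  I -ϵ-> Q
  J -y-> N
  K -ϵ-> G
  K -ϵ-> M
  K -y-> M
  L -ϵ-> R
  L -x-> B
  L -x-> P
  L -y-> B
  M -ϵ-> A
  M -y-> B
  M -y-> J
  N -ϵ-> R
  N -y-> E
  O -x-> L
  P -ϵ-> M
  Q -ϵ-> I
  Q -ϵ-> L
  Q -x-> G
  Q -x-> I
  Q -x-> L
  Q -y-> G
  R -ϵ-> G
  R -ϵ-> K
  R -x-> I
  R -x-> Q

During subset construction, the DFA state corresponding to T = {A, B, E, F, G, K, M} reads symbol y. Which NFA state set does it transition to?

{A, B, C, E, F, G, J, K, M}

A on y → {C}.
B on y → {B}.
E on y → {F}.
K on y → {M}.
M on y → {B, J}.
No y-transition from F, G.
Union after reading y: {B, C, F, J, M}.
Now take the ϵ-closure:
From F via ϵ: add E.
From M via ϵ: add A.
From A via ϵ: add K.
From K via ϵ: add G.
No new states can be added; the closed set is {A, B, C, E, F, G, J, K, M}.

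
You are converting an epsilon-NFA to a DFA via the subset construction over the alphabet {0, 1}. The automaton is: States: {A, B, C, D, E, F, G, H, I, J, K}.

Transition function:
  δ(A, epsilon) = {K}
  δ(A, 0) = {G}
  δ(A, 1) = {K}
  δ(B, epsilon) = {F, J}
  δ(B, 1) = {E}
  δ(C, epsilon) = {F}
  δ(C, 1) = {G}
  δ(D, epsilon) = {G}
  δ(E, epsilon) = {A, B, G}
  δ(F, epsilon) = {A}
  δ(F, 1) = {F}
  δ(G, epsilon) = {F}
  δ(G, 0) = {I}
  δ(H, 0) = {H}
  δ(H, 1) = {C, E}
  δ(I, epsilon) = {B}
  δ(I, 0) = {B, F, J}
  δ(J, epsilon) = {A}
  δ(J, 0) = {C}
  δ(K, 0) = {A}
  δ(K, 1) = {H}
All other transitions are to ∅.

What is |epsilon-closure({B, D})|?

7

Start with {B, D}.
From B via epsilon: add F, J.
From D via epsilon: add G.
From F via epsilon: add A.
From A via epsilon: add K.
epsilon-closure = {A, B, D, F, G, J, K}, which has 7 states.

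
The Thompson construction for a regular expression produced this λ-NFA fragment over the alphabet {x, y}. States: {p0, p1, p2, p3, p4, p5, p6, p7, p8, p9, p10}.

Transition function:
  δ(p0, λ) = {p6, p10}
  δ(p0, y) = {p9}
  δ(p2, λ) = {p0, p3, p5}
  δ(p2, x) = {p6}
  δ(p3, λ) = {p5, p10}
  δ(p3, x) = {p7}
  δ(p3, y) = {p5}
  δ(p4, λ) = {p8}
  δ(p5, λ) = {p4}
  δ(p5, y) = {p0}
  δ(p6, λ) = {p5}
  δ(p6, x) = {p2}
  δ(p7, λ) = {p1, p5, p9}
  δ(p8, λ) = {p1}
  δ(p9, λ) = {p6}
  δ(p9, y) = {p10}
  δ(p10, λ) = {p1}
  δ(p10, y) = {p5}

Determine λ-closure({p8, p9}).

{p1, p4, p5, p6, p8, p9}

Start with {p8, p9}.
From p8 via λ: add p1.
From p9 via λ: add p6.
From p6 via λ: add p5.
From p5 via λ: add p4.
No new states can be added; the closed set is {p1, p4, p5, p6, p8, p9}.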